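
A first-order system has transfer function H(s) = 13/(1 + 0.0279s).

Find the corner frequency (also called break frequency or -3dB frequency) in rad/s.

Corner frequency = 1/τ = 1/0.0279 = 35.842 rad/s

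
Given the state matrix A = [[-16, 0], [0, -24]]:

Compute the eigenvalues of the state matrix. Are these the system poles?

For diagonal matrix, eigenvalues are diagonal entries: λ₁ = -16, λ₂ = -24. Eigenvalues of A = system poles.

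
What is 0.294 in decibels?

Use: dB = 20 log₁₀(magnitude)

dB = 20 log₁₀(0.294) = -10.6 dB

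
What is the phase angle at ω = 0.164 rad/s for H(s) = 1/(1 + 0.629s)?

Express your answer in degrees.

Phase = -arctan(ωτ) = -arctan(0.164 × 0.629) = -5.9°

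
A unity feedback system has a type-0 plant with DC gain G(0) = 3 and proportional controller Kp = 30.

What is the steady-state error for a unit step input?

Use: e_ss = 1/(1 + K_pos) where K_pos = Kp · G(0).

K_pos = Kp · G(0) = 30 × 3 = 90. e_ss = 1/(1 + 90) = 0.0110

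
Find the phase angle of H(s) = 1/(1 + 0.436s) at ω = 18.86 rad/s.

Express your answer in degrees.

Phase = -arctan(ωτ) = -arctan(18.86 × 0.436) = -83.1°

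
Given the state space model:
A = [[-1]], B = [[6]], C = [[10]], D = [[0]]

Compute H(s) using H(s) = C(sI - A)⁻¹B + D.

(sI - A)⁻¹ = 1/(s + 1). H(s) = 10 × 6/(s + 1) + 0 = 60/(s + 1).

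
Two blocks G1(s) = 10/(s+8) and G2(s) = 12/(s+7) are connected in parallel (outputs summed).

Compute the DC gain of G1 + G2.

Parallel: G_eq = G1 + G2. DC gain = G1(0) + G2(0) = 10/8 + 12/7 = 1.25 + 1.7143 = 2.9643.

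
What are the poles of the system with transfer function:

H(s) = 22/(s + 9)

Pole is where denominator = 0: s + 9 = 0, so s = -9.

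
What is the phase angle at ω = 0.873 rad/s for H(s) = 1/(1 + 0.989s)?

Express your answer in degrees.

Phase = -arctan(ωτ) = -arctan(0.873 × 0.989) = -40.8°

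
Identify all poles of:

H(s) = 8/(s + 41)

Pole is where denominator = 0: s + 41 = 0, so s = -41.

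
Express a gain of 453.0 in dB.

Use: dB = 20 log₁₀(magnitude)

dB = 20 log₁₀(453.0) = 53.1 dB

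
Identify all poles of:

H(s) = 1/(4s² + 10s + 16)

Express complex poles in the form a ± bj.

Discriminant = 10² - 4×4×16 = 100 - 256 = -156 < 0, so the poles are a complex conjugate pair s = (-10 ± j√156)/(2×4). Real part = -10/(2×4) = -10/8 = -1.25; imaginary part = ±√156/(2×4) ≈ 1.5612. Poles: s = -1.25 ± 1.5612j.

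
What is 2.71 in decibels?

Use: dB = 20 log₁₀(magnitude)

dB = 20 log₁₀(2.71) = 8.7 dB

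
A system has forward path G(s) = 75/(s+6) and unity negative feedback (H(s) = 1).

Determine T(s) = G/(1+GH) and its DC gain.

T(s) = G/(1+GH) = [75/(s+6)] / [1 + 75/(s+6)] = 75/(s+6+75) = 75/(s+81). DC gain = 75/81 = 0.9259.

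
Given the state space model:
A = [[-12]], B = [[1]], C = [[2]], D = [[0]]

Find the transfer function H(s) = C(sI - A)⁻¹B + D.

(sI - A)⁻¹ = 1/(s + 12). H(s) = 2 × 1/(s + 12) + 0 = 2/(s + 12).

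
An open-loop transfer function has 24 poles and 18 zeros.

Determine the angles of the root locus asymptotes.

n - m = 24 - 18 = 6. Angles: θk = (2k + 1)·180°/6 = 30°, 90°, 150°, 210°, 270°, 330°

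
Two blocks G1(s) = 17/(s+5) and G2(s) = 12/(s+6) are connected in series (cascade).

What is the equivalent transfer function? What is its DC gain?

Series: multiply transfer functions. G_eq = 17/(s+5) × 12/(s+6) = 204/((s+5)(s+6)). DC gain = 204/(5×6) = 6.8.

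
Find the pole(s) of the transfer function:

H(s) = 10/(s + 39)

Pole is where denominator = 0: s + 39 = 0, so s = -39.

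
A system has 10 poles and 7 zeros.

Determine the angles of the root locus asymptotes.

n - m = 10 - 7 = 3. Angles: θk = (2k + 1)·180°/3 = 60°, 180°, 300°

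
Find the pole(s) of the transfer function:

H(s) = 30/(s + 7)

Pole is where denominator = 0: s + 7 = 0, so s = -7.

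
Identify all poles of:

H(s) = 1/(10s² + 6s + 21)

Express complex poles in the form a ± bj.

Discriminant = 6² - 4×10×21 = 36 - 840 = -804 < 0, so the poles are a complex conjugate pair s = (-6 ± j√804)/(2×10). Real part = -6/(2×10) = -6/20 = -0.3; imaginary part = ±√804/(2×10) ≈ 1.4177. Poles: s = -0.3 ± 1.4177j.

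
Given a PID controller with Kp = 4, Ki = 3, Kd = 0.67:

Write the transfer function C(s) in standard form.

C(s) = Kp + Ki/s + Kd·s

Substituting values: C(s) = 4 + 3/s + 0.67s = (0.67s² + 4s + 3)/s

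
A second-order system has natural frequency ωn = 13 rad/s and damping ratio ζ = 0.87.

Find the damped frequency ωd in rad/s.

ωd = ωn√(1 - ζ²) = 13√(1 - 0.87²) = 6.41 rad/s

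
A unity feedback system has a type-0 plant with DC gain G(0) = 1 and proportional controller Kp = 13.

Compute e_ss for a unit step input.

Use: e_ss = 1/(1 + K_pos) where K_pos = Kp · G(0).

K_pos = Kp · G(0) = 13 × 1 = 13. e_ss = 1/(1 + 13) = 0.0714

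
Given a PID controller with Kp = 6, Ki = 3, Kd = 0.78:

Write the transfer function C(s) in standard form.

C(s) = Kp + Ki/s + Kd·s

Substituting values: C(s) = 6 + 3/s + 0.78s = (0.78s² + 6s + 3)/s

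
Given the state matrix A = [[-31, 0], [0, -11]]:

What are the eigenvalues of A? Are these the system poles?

For diagonal matrix, eigenvalues are diagonal entries: λ₁ = -31, λ₂ = -11. Eigenvalues of A = system poles.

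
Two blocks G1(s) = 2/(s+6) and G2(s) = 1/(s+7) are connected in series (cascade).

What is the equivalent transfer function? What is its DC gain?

Series: multiply transfer functions. G_eq = 2/(s+6) × 1/(s+7) = 2/((s+6)(s+7)). DC gain = 2/(6×7) = 0.0476.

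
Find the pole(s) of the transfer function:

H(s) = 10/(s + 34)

Pole is where denominator = 0: s + 34 = 0, so s = -34.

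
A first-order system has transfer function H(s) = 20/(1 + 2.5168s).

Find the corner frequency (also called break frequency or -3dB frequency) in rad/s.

Corner frequency = 1/τ = 1/2.5168 = 0.397 rad/s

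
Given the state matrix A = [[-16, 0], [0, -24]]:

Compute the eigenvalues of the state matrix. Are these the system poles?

For diagonal matrix, eigenvalues are diagonal entries: λ₁ = -16, λ₂ = -24. Eigenvalues of A = system poles.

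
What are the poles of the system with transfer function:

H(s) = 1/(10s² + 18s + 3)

Discriminant = 18² - 4×10×3 = 324 - 120 = 204 > 0, so two distinct real poles. Using quadratic formula: s = (-18 ± √204)/(2×10) = (-18 ± √204)/20, with √204 ≈ 14.2829. s₁ ≈ -0.1859, s₂ ≈ -1.6141. Poles: s₁ = -0.1859, s₂ = -1.6141.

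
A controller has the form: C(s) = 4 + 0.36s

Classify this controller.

This is a Proportional-Derivative (PD) controller.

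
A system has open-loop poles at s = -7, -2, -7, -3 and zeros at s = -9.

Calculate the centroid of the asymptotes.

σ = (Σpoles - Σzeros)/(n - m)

σ = (Σpoles - Σzeros)/(n - m) = (-19 - (-9))/(4 - 1) = -10/3 = -3.33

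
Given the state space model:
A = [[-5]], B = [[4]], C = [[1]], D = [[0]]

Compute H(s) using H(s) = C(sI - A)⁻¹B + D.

(sI - A)⁻¹ = 1/(s + 5). H(s) = 1 × 4/(s + 5) + 0 = 4/(s + 5).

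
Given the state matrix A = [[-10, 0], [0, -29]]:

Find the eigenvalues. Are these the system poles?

For diagonal matrix, eigenvalues are diagonal entries: λ₁ = -10, λ₂ = -29. Eigenvalues of A = system poles.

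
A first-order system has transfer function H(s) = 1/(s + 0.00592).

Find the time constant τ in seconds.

For H(s) = 1/(s + 1/τ), the pole is at -1/τ = -0.00592, so τ = 1/0.00592 = 168.9 s.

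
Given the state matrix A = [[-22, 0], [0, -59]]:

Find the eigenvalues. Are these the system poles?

For diagonal matrix, eigenvalues are diagonal entries: λ₁ = -22, λ₂ = -59. Eigenvalues of A = system poles.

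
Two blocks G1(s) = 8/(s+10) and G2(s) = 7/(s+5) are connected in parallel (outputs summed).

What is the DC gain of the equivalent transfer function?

Parallel: G_eq = G1 + G2. DC gain = G1(0) + G2(0) = 8/10 + 7/5 = 0.8 + 1.4 = 2.2.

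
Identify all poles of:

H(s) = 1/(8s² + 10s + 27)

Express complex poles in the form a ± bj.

Discriminant = 10² - 4×8×27 = 100 - 864 = -764 < 0, so the poles are a complex conjugate pair s = (-10 ± j√764)/(2×8). Real part = -10/(2×8) = -10/16 = -0.625; imaginary part = ±√764/(2×8) ≈ 1.7275. Poles: s = -0.625 ± 1.7275j.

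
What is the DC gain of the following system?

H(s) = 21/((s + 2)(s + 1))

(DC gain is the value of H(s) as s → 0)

DC gain = H(0) = 21/(2 × 1) = 21/2 = 10.5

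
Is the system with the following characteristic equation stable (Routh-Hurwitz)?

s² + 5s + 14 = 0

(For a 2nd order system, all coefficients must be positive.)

Coefficients: 1, 5, 14. All positive, so system is stable.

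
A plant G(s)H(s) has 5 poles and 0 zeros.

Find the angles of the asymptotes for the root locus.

n - m = 5 - 0 = 5. Angles: θk = (2k + 1)·180°/5 = 36°, 108°, 180°, 252°, 324°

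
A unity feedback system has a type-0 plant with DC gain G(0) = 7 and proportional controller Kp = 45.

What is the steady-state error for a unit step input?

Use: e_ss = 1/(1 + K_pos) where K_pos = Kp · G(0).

K_pos = Kp · G(0) = 45 × 7 = 315. e_ss = 1/(1 + 315) = 0.0032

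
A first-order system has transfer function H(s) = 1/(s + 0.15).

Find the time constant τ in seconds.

For H(s) = 1/(s + 1/τ), the pole is at -1/τ = -0.15, so τ = 1/0.15 = 6.6667 s.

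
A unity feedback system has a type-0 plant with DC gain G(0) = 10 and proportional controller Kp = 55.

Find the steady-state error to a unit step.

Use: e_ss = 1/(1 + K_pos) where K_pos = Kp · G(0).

K_pos = Kp · G(0) = 55 × 10 = 550. e_ss = 1/(1 + 550) = 0.0018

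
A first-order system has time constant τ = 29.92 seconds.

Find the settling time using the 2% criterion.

For first-order system, 2% settling time ≈ 4τ = 4 × 29.92 = 119.68 s.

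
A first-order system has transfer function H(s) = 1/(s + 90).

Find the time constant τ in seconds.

For H(s) = 1/(s + 1/τ), the pole is at -1/τ = -90, so τ = 1/90 = 0.0111 s.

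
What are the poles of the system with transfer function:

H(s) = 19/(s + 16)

Pole is where denominator = 0: s + 16 = 0, so s = -16.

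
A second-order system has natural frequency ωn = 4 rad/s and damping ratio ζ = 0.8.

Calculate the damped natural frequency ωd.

ωd = ωn√(1 - ζ²) = 4√(1 - 0.8²) = 2.4 rad/s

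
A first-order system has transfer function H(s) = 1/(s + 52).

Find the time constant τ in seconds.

For H(s) = 1/(s + 1/τ), the pole is at -1/τ = -52, so τ = 1/52 = 0.0192 s.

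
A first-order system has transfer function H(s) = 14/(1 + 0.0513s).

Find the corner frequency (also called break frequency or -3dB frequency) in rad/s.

Corner frequency = 1/τ = 1/0.0513 = 19.493 rad/s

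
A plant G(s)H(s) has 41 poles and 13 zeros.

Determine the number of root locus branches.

Root locus has n branches where n = number of poles = 41.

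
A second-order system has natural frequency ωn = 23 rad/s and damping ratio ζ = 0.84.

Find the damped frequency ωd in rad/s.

ωd = ωn√(1 - ζ²) = 23√(1 - 0.84²) = 12.48 rad/s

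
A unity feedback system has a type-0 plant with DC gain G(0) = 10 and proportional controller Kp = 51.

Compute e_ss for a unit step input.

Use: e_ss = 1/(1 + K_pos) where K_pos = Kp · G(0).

K_pos = Kp · G(0) = 51 × 10 = 510. e_ss = 1/(1 + 510) = 0.0020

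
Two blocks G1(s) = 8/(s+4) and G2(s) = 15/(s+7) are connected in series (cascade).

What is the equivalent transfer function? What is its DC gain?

Series: multiply transfer functions. G_eq = 8/(s+4) × 15/(s+7) = 120/((s+4)(s+7)). DC gain = 120/(4×7) = 4.2857.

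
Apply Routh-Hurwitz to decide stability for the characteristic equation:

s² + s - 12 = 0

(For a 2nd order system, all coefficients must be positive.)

Coefficients: 1, 1, -12. c=-12 not positive, so system is unstable.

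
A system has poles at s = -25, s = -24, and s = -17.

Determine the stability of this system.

All poles are in the left half-plane. System is stable.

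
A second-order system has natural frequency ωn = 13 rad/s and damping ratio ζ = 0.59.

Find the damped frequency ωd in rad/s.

ωd = ωn√(1 - ζ²) = 13√(1 - 0.59²) = 10.5 rad/s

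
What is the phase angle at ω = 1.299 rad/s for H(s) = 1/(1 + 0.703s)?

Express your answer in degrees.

Phase = -arctan(ωτ) = -arctan(1.299 × 0.703) = -42.4°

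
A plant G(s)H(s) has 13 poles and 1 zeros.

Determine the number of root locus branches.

Root locus has n branches where n = number of poles = 13.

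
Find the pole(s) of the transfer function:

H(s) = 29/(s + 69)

Pole is where denominator = 0: s + 69 = 0, so s = -69.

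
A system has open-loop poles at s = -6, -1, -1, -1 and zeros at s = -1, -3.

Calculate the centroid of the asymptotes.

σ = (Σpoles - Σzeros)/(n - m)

σ = (Σpoles - Σzeros)/(n - m) = (-9 - (-4))/(4 - 2) = -5/2 = -2.5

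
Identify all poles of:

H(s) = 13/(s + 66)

Pole is where denominator = 0: s + 66 = 0, so s = -66.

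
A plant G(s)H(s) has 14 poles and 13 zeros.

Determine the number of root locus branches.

Root locus has n branches where n = number of poles = 14.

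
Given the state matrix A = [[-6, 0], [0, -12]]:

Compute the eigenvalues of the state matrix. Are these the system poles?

For diagonal matrix, eigenvalues are diagonal entries: λ₁ = -6, λ₂ = -12. Eigenvalues of A = system poles.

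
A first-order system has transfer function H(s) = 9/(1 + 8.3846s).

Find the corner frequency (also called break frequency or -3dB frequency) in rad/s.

Corner frequency = 1/τ = 1/8.3846 = 0.119 rad/s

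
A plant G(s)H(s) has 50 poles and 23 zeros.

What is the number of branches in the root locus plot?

Root locus has n branches where n = number of poles = 50.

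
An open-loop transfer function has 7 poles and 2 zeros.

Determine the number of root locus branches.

Root locus has n branches where n = number of poles = 7.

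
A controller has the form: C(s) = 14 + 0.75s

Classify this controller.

This is a Proportional-Derivative (PD) controller.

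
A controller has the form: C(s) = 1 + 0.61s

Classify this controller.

This is a Proportional-Derivative (PD) controller.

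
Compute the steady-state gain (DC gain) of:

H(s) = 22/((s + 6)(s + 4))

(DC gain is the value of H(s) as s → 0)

DC gain = H(0) = 22/(6 × 4) = 22/24 = 0.9167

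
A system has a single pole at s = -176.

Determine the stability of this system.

Pole at s = -176 is in the left half-plane. Stable.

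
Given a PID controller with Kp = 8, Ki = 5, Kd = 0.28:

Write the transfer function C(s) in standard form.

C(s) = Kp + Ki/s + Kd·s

Substituting values: C(s) = 8 + 5/s + 0.28s = (0.28s² + 8s + 5)/s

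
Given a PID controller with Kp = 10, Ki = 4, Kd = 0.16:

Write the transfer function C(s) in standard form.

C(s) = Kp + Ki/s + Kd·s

Substituting values: C(s) = 10 + 4/s + 0.16s = (0.16s² + 10s + 4)/s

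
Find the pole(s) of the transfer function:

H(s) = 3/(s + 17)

Pole is where denominator = 0: s + 17 = 0, so s = -17.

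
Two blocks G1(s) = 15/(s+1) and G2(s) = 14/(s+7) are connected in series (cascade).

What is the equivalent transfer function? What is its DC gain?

Series: multiply transfer functions. G_eq = 15/(s+1) × 14/(s+7) = 210/((s+1)(s+7)). DC gain = 210/(1×7) = 30.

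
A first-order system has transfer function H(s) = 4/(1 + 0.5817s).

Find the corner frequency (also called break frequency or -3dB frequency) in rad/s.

Corner frequency = 1/τ = 1/0.5817 = 1.719 rad/s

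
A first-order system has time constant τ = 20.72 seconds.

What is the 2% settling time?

For first-order system, 2% settling time ≈ 4τ = 4 × 20.72 = 82.88 s.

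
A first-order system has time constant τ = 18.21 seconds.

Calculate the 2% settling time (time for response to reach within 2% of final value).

For first-order system, 2% settling time ≈ 4τ = 4 × 18.21 = 72.84 s.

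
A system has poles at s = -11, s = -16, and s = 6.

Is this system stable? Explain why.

Pole(s) at s = 6 are not in the left half-plane. System is unstable.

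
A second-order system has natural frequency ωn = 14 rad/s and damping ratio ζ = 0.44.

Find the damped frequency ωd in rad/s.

ωd = ωn√(1 - ζ²) = 14√(1 - 0.44²) = 12.57 rad/s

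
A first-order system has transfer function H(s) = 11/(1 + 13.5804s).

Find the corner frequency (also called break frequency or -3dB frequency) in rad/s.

Corner frequency = 1/τ = 1/13.5804 = 0.074 rad/s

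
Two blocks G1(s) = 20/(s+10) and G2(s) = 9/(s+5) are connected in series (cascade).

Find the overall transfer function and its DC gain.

Series: multiply transfer functions. G_eq = 20/(s+10) × 9/(s+5) = 180/((s+10)(s+5)). DC gain = 180/(10×5) = 3.6.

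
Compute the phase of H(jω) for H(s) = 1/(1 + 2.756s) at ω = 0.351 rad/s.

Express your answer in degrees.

Phase = -arctan(ωτ) = -arctan(0.351 × 2.756) = -44.0°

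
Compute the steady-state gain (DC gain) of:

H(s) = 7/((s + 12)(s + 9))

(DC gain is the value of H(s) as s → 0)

DC gain = H(0) = 7/(12 × 9) = 7/108 = 0.0648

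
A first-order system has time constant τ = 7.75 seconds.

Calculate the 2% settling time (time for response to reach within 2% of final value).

For first-order system, 2% settling time ≈ 4τ = 4 × 7.75 = 31.0 s.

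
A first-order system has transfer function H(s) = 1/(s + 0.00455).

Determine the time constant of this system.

For H(s) = 1/(s + 1/τ), the pole is at -1/τ = -0.00455, so τ = 1/0.00455 = 219.8 s.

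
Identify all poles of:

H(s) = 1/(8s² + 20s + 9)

Discriminant = 20² - 4×8×9 = 400 - 288 = 112 > 0, so two distinct real poles. Using quadratic formula: s = (-20 ± √112)/(2×8) = (-20 ± √112)/16, with √112 ≈ 10.5830. s₁ ≈ -0.5886, s₂ ≈ -1.9114. Poles: s₁ = -0.5886, s₂ = -1.9114.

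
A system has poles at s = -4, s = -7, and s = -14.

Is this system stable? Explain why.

All poles are in the left half-plane. System is stable.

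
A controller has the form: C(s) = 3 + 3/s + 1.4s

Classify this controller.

This is a Proportional-Integral-Derivative (PID) controller.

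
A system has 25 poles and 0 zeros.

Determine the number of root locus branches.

Root locus has n branches where n = number of poles = 25.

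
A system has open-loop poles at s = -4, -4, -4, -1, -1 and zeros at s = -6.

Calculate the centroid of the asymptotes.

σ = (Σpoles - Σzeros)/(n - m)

σ = (Σpoles - Σzeros)/(n - m) = (-14 - (-6))/(5 - 1) = -8/4 = -2.0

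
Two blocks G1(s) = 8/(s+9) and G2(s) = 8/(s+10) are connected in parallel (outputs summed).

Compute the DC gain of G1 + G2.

Parallel: G_eq = G1 + G2. DC gain = G1(0) + G2(0) = 8/9 + 8/10 = 0.8889 + 0.8 = 1.6889.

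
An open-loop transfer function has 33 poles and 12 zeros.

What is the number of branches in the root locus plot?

Root locus has n branches where n = number of poles = 33.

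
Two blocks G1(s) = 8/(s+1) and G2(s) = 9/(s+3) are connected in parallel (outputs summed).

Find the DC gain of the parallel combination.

Parallel: G_eq = G1 + G2. DC gain = G1(0) + G2(0) = 8/1 + 9/3 = 8 + 3 = 11.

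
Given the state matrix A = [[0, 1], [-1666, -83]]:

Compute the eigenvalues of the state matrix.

det(A - λI) = λ² - (-83)λ + 1666 = (λ - (-34))(λ - (-49)). Eigenvalues: -34, -49.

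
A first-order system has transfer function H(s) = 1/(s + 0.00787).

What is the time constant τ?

For H(s) = 1/(s + 1/τ), the pole is at -1/τ = -0.00787, so τ = 1/0.00787 = 127.1 s.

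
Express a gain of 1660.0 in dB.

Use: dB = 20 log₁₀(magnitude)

dB = 20 log₁₀(1660.0) = 64.4 dB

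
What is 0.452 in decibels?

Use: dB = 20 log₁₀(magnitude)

dB = 20 log₁₀(0.452) = -6.9 dB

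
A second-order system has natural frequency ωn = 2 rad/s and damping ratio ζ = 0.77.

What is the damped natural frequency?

ωd = ωn√(1 - ζ²) = 2√(1 - 0.77²) = 1.28 rad/s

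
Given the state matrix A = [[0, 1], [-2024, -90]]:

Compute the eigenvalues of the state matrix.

det(A - λI) = λ² - (-90)λ + 2024 = (λ - (-46))(λ - (-44)). Eigenvalues: -46, -44.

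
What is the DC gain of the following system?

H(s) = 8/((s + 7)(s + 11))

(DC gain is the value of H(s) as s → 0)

DC gain = H(0) = 8/(7 × 11) = 8/77 = 0.1039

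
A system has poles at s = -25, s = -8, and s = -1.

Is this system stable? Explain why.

All poles are in the left half-plane. System is stable.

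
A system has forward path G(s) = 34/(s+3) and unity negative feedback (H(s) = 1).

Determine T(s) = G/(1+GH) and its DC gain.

T(s) = G/(1+GH) = [34/(s+3)] / [1 + 34/(s+3)] = 34/(s+3+34) = 34/(s+37). DC gain = 34/37 = 0.9189.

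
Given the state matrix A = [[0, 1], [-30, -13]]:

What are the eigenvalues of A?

det(A - λI) = λ² - (-13)λ + 30 = (λ - (-3))(λ - (-10)). Eigenvalues: -3, -10.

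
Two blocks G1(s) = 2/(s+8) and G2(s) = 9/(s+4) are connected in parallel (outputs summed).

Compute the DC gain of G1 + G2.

Parallel: G_eq = G1 + G2. DC gain = G1(0) + G2(0) = 2/8 + 9/4 = 0.25 + 2.25 = 2.5.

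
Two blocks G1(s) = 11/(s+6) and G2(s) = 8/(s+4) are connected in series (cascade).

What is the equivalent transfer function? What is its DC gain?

Series: multiply transfer functions. G_eq = 11/(s+6) × 8/(s+4) = 88/((s+6)(s+4)). DC gain = 88/(6×4) = 3.6667.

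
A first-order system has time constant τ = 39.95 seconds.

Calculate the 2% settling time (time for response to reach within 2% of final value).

For first-order system, 2% settling time ≈ 4τ = 4 × 39.95 = 159.8 s.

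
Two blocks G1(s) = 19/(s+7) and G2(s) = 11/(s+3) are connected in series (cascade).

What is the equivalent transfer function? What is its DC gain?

Series: multiply transfer functions. G_eq = 19/(s+7) × 11/(s+3) = 209/((s+7)(s+3)). DC gain = 209/(7×3) = 9.9524.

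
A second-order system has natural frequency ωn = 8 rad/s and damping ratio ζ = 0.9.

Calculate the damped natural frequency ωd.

ωd = ωn√(1 - ζ²) = 8√(1 - 0.9²) = 3.49 rad/s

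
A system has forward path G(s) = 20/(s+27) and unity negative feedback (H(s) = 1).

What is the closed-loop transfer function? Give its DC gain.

T(s) = G/(1+GH) = [20/(s+27)] / [1 + 20/(s+27)] = 20/(s+27+20) = 20/(s+47). DC gain = 20/47 = 0.4255.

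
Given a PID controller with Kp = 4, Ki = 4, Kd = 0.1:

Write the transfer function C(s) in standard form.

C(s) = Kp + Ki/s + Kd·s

Substituting values: C(s) = 4 + 4/s + 0.1s = (0.1s² + 4s + 4)/s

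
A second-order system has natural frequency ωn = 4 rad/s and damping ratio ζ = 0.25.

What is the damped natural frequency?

ωd = ωn√(1 - ζ²) = 4√(1 - 0.25²) = 3.87 rad/s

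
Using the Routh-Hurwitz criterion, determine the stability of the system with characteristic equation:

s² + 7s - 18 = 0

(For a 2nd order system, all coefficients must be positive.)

Coefficients: 1, 7, -18. c=-18 not positive, so system is unstable.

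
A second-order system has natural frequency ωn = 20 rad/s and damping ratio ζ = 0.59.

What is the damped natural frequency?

ωd = ωn√(1 - ζ²) = 20√(1 - 0.59²) = 16.15 rad/s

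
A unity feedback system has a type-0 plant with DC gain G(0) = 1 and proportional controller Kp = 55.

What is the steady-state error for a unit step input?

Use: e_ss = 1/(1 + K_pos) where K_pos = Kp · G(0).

K_pos = Kp · G(0) = 55 × 1 = 55. e_ss = 1/(1 + 55) = 0.0179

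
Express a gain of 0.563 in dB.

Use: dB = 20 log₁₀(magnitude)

dB = 20 log₁₀(0.563) = -5.0 dB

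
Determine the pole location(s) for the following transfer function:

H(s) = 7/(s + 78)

Pole is where denominator = 0: s + 78 = 0, so s = -78.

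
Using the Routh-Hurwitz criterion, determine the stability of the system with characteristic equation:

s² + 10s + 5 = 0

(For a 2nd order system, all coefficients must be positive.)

Coefficients: 1, 10, 5. All positive, so system is stable.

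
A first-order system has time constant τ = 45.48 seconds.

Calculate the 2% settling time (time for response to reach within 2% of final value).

For first-order system, 2% settling time ≈ 4τ = 4 × 45.48 = 181.92 s.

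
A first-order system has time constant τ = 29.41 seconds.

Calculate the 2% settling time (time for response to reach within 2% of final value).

For first-order system, 2% settling time ≈ 4τ = 4 × 29.41 = 117.64 s.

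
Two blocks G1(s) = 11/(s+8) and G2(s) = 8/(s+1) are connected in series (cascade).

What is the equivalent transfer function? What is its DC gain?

Series: multiply transfer functions. G_eq = 11/(s+8) × 8/(s+1) = 88/((s+8)(s+1)). DC gain = 88/(8×1) = 11.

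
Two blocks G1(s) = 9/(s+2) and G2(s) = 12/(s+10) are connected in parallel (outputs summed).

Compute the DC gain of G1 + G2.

Parallel: G_eq = G1 + G2. DC gain = G1(0) + G2(0) = 9/2 + 12/10 = 4.5 + 1.2 = 5.7.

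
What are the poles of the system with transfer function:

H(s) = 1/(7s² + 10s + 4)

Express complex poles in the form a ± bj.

Discriminant = 10² - 4×7×4 = 100 - 112 = -12 < 0, so the poles are a complex conjugate pair s = (-10 ± j√12)/(2×7). Real part = -10/(2×7) = -10/14 ≈ -0.7143; imaginary part = ±√12/(2×7) ≈ 0.2474. Poles: s = -0.7143 ± 0.2474j.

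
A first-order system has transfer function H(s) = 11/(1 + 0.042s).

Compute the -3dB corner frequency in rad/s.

Corner frequency = 1/τ = 1/0.042 = 23.81 rad/s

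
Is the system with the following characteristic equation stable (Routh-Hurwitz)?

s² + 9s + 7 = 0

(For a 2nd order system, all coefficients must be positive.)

Coefficients: 1, 9, 7. All positive, so system is stable.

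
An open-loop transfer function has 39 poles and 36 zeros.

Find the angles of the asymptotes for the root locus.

n - m = 39 - 36 = 3. Angles: θk = (2k + 1)·180°/3 = 60°, 180°, 300°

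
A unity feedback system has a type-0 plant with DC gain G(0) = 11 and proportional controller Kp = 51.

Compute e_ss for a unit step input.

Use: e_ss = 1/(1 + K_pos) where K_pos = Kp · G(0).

K_pos = Kp · G(0) = 51 × 11 = 561. e_ss = 1/(1 + 561) = 0.0018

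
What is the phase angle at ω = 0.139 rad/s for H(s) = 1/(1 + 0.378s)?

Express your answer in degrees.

Phase = -arctan(ωτ) = -arctan(0.139 × 0.378) = -3.0°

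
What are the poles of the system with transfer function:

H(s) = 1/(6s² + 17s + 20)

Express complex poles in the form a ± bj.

Discriminant = 17² - 4×6×20 = 289 - 480 = -191 < 0, so the poles are a complex conjugate pair s = (-17 ± j√191)/(2×6). Real part = -17/(2×6) = -17/12 ≈ -1.4167; imaginary part = ±√191/(2×6) ≈ 1.1517. Poles: s = -1.4167 ± 1.1517j.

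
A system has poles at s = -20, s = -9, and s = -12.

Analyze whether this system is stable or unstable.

All poles are in the left half-plane. System is stable.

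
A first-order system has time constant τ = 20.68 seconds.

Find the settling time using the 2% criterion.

For first-order system, 2% settling time ≈ 4τ = 4 × 20.68 = 82.72 s.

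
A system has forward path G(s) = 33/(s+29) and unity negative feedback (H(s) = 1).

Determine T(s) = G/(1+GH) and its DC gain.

T(s) = G/(1+GH) = [33/(s+29)] / [1 + 33/(s+29)] = 33/(s+29+33) = 33/(s+62). DC gain = 33/62 = 0.5323.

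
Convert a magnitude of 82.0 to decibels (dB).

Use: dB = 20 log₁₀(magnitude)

dB = 20 log₁₀(82.0) = 38.3 dB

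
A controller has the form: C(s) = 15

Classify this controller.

This is a Proportional (P) controller.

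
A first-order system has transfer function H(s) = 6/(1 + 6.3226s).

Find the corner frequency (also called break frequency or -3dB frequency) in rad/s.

Corner frequency = 1/τ = 1/6.3226 = 0.158 rad/s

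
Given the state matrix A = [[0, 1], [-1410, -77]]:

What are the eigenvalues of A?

det(A - λI) = λ² - (-77)λ + 1410 = (λ - (-30))(λ - (-47)). Eigenvalues: -30, -47.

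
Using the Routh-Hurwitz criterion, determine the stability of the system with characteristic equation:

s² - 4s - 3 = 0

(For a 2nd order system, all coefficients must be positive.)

Coefficients: 1, -4, -3. b=-4, c=-3 not positive, so system is unstable.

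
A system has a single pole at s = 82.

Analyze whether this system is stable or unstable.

Pole at s = 82 is in the right half-plane. Unstable.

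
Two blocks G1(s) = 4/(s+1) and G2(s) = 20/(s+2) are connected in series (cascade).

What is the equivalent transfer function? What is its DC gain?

Series: multiply transfer functions. G_eq = 4/(s+1) × 20/(s+2) = 80/((s+1)(s+2)). DC gain = 80/(1×2) = 40.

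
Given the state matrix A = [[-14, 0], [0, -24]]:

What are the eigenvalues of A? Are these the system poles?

For diagonal matrix, eigenvalues are diagonal entries: λ₁ = -14, λ₂ = -24. Eigenvalues of A = system poles.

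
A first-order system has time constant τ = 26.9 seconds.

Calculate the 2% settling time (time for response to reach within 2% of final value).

For first-order system, 2% settling time ≈ 4τ = 4 × 26.9 = 107.6 s.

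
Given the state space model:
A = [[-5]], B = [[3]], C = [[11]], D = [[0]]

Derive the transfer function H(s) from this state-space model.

(sI - A)⁻¹ = 1/(s + 5). H(s) = 11 × 3/(s + 5) + 0 = 33/(s + 5).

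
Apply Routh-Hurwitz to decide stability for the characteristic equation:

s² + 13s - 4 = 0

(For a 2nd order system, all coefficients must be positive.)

Coefficients: 1, 13, -4. c=-4 not positive, so system is unstable.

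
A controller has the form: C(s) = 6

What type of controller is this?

This is a Proportional (P) controller.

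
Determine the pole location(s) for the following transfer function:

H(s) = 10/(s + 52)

Pole is where denominator = 0: s + 52 = 0, so s = -52.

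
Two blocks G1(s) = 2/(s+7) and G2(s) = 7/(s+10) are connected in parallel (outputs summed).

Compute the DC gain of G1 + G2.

Parallel: G_eq = G1 + G2. DC gain = G1(0) + G2(0) = 2/7 + 7/10 = 0.2857 + 0.7 = 0.9857.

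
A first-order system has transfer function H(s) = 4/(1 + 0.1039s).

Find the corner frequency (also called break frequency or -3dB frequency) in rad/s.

Corner frequency = 1/τ = 1/0.1039 = 9.625 rad/s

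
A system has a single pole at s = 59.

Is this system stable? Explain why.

Pole at s = 59 is in the right half-plane. Unstable.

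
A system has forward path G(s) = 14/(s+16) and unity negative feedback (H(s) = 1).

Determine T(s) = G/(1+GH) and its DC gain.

T(s) = G/(1+GH) = [14/(s+16)] / [1 + 14/(s+16)] = 14/(s+16+14) = 14/(s+30). DC gain = 14/30 = 0.4667.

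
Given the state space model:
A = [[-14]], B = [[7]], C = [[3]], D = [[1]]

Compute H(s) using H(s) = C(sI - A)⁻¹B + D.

(sI - A)⁻¹ = 1/(s + 14). H(s) = 3×7/(s + 14) + 1 = (s + 35)/(s + 14).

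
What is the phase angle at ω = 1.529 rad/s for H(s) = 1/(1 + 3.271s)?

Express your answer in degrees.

Phase = -arctan(ωτ) = -arctan(1.529 × 3.271) = -78.7°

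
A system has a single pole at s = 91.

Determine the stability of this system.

Pole at s = 91 is in the right half-plane. Unstable.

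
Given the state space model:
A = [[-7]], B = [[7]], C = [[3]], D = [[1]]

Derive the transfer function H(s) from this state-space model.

(sI - A)⁻¹ = 1/(s + 7). H(s) = 3×7/(s + 7) + 1 = (s + 28)/(s + 7).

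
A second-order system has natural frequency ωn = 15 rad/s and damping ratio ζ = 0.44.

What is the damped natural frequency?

ωd = ωn√(1 - ζ²) = 15√(1 - 0.44²) = 13.47 rad/s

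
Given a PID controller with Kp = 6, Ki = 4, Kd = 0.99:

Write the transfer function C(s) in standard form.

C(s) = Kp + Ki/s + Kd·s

Substituting values: C(s) = 6 + 4/s + 0.99s = (0.99s² + 6s + 4)/s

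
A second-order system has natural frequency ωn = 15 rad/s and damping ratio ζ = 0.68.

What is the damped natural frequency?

ωd = ωn√(1 - ζ²) = 15√(1 - 0.68²) = 11.0 rad/s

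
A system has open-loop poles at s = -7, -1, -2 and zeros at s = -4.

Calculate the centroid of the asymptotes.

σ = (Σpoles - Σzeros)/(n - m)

σ = (Σpoles - Σzeros)/(n - m) = (-10 - (-4))/(3 - 1) = -6/2 = -3.0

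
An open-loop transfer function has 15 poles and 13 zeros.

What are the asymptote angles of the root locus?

n - m = 15 - 13 = 2. Angles: θk = (2k + 1)·180°/2 = 90°, 270°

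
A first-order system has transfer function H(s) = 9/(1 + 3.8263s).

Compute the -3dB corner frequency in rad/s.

Corner frequency = 1/τ = 1/3.8263 = 0.261 rad/s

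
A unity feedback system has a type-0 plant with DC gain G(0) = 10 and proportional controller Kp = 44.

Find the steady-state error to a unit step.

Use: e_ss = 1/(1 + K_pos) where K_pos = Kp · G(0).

K_pos = Kp · G(0) = 44 × 10 = 440. e_ss = 1/(1 + 440) = 0.0023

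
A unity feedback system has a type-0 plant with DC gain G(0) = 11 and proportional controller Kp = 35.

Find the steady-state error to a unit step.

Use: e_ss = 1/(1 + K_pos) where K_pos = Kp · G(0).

K_pos = Kp · G(0) = 35 × 11 = 385. e_ss = 1/(1 + 385) = 0.0026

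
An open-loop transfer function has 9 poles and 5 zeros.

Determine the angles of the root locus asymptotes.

n - m = 9 - 5 = 4. Angles: θk = (2k + 1)·180°/4 = 45°, 135°, 225°, 315°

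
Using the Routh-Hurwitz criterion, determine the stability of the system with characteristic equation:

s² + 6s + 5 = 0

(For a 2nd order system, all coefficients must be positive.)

Coefficients: 1, 6, 5. All positive, so system is stable.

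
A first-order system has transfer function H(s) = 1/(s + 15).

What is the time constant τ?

For H(s) = 1/(s + 1/τ), the pole is at -1/τ = -15, so τ = 1/15 = 0.0667 s.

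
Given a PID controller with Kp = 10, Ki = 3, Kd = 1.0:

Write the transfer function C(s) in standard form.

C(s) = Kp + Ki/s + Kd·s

Substituting values: C(s) = 10 + 3/s + 1.0s = (s² + 10s + 3)/s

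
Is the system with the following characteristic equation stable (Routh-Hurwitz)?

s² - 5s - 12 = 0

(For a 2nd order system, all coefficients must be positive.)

Coefficients: 1, -5, -12. b=-5, c=-12 not positive, so system is unstable.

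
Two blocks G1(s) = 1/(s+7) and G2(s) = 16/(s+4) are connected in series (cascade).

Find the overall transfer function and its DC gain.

Series: multiply transfer functions. G_eq = 1/(s+7) × 16/(s+4) = 16/((s+7)(s+4)). DC gain = 16/(7×4) = 0.5714.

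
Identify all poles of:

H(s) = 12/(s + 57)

Pole is where denominator = 0: s + 57 = 0, so s = -57.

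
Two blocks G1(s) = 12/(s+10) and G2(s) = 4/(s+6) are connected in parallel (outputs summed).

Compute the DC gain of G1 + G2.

Parallel: G_eq = G1 + G2. DC gain = G1(0) + G2(0) = 12/10 + 4/6 = 1.2 + 0.6667 = 1.8667.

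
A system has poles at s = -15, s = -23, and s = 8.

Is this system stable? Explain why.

Pole(s) at s = 8 are not in the left half-plane. System is unstable.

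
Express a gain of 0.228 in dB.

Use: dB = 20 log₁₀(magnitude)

dB = 20 log₁₀(0.228) = -12.8 dB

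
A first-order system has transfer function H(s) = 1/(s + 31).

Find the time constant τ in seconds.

For H(s) = 1/(s + 1/τ), the pole is at -1/τ = -31, so τ = 1/31 = 0.0323 s.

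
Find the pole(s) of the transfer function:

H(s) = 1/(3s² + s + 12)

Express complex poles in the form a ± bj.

Discriminant = 1² - 4×3×12 = 1 - 144 = -143 < 0, so the poles are a complex conjugate pair s = (-1 ± j√143)/(2×3). Real part = -1/(2×3) = -1/6 ≈ -0.1667; imaginary part = ±√143/(2×3) ≈ 1.9930. Poles: s = -0.1667 ± 1.9930j.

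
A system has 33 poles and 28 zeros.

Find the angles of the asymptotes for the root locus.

n - m = 33 - 28 = 5. Angles: θk = (2k + 1)·180°/5 = 36°, 108°, 180°, 252°, 324°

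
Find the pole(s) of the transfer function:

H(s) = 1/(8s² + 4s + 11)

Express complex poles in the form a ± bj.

Discriminant = 4² - 4×8×11 = 16 - 352 = -336 < 0, so the poles are a complex conjugate pair s = (-4 ± j√336)/(2×8). Real part = -4/(2×8) = -4/16 = -0.25; imaginary part = ±√336/(2×8) ≈ 1.1456. Poles: s = -0.25 ± 1.1456j.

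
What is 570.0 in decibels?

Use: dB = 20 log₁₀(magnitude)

dB = 20 log₁₀(570.0) = 55.1 dB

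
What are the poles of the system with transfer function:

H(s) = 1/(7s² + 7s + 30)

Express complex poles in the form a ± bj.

Discriminant = 7² - 4×7×30 = 49 - 840 = -791 < 0, so the poles are a complex conjugate pair s = (-7 ± j√791)/(2×7). Real part = -7/(2×7) = -7/14 = -0.5; imaginary part = ±√791/(2×7) ≈ 2.0089. Poles: s = -0.5 ± 2.0089j.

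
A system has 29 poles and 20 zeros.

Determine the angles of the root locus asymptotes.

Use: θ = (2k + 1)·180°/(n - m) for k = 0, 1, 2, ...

n - m = 29 - 20 = 9. Angles: θk = (2k + 1)·180°/9 = 20°, 60°, 100°, 140°, 180°, 220°, 260°, 300°, 340°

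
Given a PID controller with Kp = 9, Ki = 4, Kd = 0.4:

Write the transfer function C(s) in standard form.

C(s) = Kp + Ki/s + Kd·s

Substituting values: C(s) = 9 + 4/s + 0.4s = (0.4s² + 9s + 4)/s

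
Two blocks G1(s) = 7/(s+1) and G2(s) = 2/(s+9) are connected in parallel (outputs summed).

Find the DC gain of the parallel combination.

Parallel: G_eq = G1 + G2. DC gain = G1(0) + G2(0) = 7/1 + 2/9 = 7 + 0.2222 = 7.2222.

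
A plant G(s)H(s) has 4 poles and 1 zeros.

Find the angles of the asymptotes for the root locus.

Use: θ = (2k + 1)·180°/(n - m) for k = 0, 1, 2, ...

n - m = 4 - 1 = 3. Angles: θk = (2k + 1)·180°/3 = 60°, 180°, 300°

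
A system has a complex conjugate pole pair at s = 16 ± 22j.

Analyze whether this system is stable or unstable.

Real part of poles is 16 (> 0, right half-plane). Unstable.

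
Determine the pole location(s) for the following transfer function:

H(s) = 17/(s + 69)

Pole is where denominator = 0: s + 69 = 0, so s = -69.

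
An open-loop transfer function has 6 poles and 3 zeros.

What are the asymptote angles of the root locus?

n - m = 6 - 3 = 3. Angles: θk = (2k + 1)·180°/3 = 60°, 180°, 300°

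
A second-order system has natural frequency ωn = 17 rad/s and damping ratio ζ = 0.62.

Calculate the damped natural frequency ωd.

ωd = ωn√(1 - ζ²) = 17√(1 - 0.62²) = 13.34 rad/s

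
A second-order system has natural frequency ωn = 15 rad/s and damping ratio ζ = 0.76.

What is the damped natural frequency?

ωd = ωn√(1 - ζ²) = 15√(1 - 0.76²) = 9.75 rad/s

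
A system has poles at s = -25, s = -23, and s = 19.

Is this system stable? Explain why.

Pole(s) at s = 19 are not in the left half-plane. System is unstable.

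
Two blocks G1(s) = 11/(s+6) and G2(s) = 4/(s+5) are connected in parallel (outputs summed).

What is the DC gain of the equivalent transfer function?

Parallel: G_eq = G1 + G2. DC gain = G1(0) + G2(0) = 11/6 + 4/5 = 1.8333 + 0.8 = 2.6333.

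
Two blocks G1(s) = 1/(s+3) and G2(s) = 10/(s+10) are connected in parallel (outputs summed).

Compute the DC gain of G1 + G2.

Parallel: G_eq = G1 + G2. DC gain = G1(0) + G2(0) = 1/3 + 10/10 = 0.3333 + 1 = 1.3333.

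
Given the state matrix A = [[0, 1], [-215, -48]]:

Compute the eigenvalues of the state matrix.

det(A - λI) = λ² - (-48)λ + 215 = (λ - (-5))(λ - (-43)). Eigenvalues: -5, -43.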